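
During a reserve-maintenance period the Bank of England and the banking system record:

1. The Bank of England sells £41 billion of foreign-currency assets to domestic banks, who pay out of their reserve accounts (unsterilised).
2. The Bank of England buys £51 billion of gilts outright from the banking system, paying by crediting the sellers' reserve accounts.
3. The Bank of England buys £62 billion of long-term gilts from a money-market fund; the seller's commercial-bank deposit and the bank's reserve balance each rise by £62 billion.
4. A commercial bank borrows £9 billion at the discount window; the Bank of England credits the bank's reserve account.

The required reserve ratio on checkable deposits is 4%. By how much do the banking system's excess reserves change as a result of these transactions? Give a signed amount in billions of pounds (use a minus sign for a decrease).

FX sale £41 billion: reserves −£41B, deposits 0.
OMO purchase (from banks) £51 billion: reserves +£51B, deposits 0.
Asset purchase (from non-banks) £62 billion: reserves +£62B, deposits +£62B.
Discount-window loan £9 billion: reserves +£9B, deposits 0.
Totals: Δreserves = +£81B, Δdeposits = +£62B.
Δrequired reserves = 4% × +£62B = +£2.48B.
Δexcess reserves = Δreserves − Δrequired = +£81B − (+£2.48B) = +£78.52 billion.

+£78.52 billion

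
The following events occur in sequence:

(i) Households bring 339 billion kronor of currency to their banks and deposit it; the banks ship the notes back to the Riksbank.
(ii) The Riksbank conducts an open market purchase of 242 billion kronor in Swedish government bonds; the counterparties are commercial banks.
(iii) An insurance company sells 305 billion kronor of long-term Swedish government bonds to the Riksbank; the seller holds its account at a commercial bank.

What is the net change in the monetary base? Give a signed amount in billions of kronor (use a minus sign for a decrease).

Riksbank balance sheet:
  Assets:      Securities +547B
  Liabilities: Bank reserves +886B, Currency in circulation −339B
Monetary base = currency + reserves: −339B + (+886B) = +547 billion.

+547 billion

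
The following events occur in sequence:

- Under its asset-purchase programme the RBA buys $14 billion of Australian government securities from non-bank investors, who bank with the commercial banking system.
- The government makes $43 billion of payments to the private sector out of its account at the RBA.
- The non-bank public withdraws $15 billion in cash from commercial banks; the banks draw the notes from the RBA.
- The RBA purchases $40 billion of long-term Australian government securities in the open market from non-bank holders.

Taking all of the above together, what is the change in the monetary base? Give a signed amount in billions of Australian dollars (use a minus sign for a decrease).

RBA balance sheet:
  Assets:      Securities +$54B
  Liabilities: Bank reserves +$82B, Currency in circulation +$15B, Government deposits −$43B
Commercial banking system:
  Assets:      Reserves at CB +$82B
  Liabilities: Checkable deposits +$82B
Monetary base = currency + reserves: +$15B + (+$82B) = +$97 billion.

+$97 billion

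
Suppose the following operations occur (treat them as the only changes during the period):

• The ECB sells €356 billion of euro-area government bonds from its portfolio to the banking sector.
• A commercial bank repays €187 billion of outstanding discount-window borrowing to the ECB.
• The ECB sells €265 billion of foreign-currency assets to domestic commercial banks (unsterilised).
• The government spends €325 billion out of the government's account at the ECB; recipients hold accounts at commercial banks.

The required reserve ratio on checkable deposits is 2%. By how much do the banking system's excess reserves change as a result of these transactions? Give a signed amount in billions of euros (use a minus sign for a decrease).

OMO sale (to banks) €356 billion: reserves −€356B, deposits 0.
Discount-window repayment €187 billion: reserves −€187B, deposits 0.
FX sale €265 billion: reserves −€265B, deposits 0.
Government spending €325 billion: reserves +€325B, deposits +€325B.
Totals: Δreserves = −€483B, Δdeposits = +€325B.
Δrequired reserves = 2% × +€325B = +€6.5B.
Δexcess reserves = Δreserves − Δrequired = −€483B − (+€6.5B) = -€489.5 billion.

-€489.5 billion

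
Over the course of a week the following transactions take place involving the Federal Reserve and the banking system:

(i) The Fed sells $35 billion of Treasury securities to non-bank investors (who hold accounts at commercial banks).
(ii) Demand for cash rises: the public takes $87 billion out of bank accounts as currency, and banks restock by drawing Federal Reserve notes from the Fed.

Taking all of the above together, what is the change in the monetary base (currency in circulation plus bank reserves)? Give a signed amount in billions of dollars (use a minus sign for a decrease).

Asset sale (to non-banks) $35 billion: Fed balance sheet contracts → −$35B.
Currency withdrawal $87 billion: just a shift between currency and reserves — both are base money → 0.
Net: −35 + 0 = -$35 billion.

-$35 billion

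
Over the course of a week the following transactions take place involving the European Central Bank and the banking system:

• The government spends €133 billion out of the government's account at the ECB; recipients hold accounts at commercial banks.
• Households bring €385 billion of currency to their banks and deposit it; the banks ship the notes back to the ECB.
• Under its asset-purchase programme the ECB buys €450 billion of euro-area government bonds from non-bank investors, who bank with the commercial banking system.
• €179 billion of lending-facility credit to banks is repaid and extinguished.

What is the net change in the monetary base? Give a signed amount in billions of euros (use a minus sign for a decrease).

+€404 billion

Government spending €133 billion: a non-base liability converts back to reserves → +€133B.
Currency deposit €385 billion: just a shift between currency and reserves — both are base money → 0.
Asset purchase (from non-banks) €450 billion: ECB balance sheet expands → +€450B.
Discount-window repayment €179 billion: ECB balance sheet contracts → −€179B.
Net: 133 + 0 + 450 − 179 = +€404 billion.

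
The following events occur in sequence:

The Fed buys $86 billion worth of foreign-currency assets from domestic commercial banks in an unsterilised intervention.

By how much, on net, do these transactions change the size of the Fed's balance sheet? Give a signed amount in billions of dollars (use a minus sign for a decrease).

FX purchase $86 billion: a Fed asset is acquired → +$86B.

+$86 billion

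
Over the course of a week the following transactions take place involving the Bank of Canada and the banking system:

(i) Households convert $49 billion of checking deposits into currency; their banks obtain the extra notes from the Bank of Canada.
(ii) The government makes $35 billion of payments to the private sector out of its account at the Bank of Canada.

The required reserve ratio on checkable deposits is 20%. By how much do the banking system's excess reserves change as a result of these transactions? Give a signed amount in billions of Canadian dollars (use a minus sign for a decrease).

Currency withdrawal $49 billion: reserves −$49B, deposits −$49B.
Government spending $35 billion: reserves +$35B, deposits +$35B.
Totals: Δreserves = −$14B, Δdeposits = −$14B.
Δrequired reserves = 20% × −$14B = −$2.8B.
Δexcess reserves = Δreserves − Δrequired = −$14B − (−$2.8B) = -$11.2 billion.

-$11.2 billion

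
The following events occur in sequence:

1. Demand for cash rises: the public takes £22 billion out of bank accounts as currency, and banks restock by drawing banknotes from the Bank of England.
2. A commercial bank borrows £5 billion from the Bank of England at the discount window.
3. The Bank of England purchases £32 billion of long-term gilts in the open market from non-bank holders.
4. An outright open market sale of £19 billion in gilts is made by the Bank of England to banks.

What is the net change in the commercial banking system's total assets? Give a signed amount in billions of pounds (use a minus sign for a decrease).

Currency withdrawal £22 billion: bank balance sheets shrink → −£22B.
Discount-window loan £5 billion: bank balance sheets expand → +£5B.
Asset purchase (from non-banks) £32 billion: bank balance sheets expand → +£32B.
OMO sale (to banks) £19 billion: just an asset swap on bank balance sheets → 0.
Net: −22 + 5 + 32 + 0 = +£15 billion.

+£15 billion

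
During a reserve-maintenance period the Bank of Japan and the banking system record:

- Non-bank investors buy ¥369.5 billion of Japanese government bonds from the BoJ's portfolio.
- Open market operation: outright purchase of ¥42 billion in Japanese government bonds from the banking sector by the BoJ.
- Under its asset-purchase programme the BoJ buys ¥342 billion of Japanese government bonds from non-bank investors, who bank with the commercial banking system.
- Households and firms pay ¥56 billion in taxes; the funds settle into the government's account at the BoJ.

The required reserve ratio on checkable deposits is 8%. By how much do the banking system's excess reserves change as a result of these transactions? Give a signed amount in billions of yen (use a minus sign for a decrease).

Asset sale (to non-banks) ¥369.5 billion: reserves −¥369.5B, deposits −¥369.5B.
OMO purchase (from banks) ¥42 billion: reserves +¥42B, deposits 0.
Asset purchase (from non-banks) ¥342 billion: reserves +¥342B, deposits +¥342B.
Government account inflow ¥56 billion: reserves −¥56B, deposits −¥56B.
Totals: Δreserves = −¥41.5B, Δdeposits = −¥83.5B.
Δrequired reserves = 8% × −¥83.5B = −¥6.68B.
Δexcess reserves = Δreserves − Δrequired = −¥41.5B − (−¥6.68B) = -¥34.82 billion.

-¥34.82 billion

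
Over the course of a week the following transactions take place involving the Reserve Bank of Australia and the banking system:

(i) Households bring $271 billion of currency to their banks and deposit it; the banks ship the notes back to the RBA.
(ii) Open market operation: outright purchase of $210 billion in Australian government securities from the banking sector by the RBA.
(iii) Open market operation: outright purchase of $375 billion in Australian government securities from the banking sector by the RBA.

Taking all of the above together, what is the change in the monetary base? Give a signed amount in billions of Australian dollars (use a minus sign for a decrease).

RBA balance sheet:
  Assets:      Securities +$585B
  Liabilities: Bank reserves +$856B, Currency in circulation −$271B
Commercial banking system:
  Assets:      Reserves at CB +$856B, Securities −$585B
  Liabilities: Checkable deposits +$271B
Monetary base = currency + reserves: −$271B + (+$856B) = +$585 billion.

+$585 billion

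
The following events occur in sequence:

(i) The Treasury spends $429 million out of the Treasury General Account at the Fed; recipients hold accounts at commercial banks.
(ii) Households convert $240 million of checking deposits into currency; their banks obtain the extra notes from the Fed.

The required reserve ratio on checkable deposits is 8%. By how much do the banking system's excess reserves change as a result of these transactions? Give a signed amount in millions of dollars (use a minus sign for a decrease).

Government spending $429 million: reserves +$429M, deposits +$429M.
Currency withdrawal $240 million: reserves −$240M, deposits −$240M.
Totals: Δreserves = +$189M, Δdeposits = +$189M.
Δrequired reserves = 8% × +$189M = +$15.12M.
Δexcess reserves = Δreserves − Δrequired = +$189M − (+$15.12M) = +$173.88 million.

+$173.88 million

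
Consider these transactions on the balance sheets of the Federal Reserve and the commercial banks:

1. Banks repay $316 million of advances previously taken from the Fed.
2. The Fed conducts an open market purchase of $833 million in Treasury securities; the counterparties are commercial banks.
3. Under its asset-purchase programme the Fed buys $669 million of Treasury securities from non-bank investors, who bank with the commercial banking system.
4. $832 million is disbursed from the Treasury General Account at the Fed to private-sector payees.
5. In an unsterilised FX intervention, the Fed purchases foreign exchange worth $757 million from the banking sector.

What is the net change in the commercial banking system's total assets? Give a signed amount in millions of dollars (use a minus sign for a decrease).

+$1185 million

Discount-window repayment $316 million: bank balance sheets shrink → −$316M.
OMO purchase (from banks) $833 million: just an asset swap on bank balance sheets → 0.
Asset purchase (from non-banks) $669 million: bank balance sheets expand → +$669M.
Government spending $832 million: bank balance sheets expand → +$832M.
FX purchase $757 million: just an asset swap on bank balance sheets → 0.
Net: −316 + 0 + 669 + 832 + 0 = +$1185 million.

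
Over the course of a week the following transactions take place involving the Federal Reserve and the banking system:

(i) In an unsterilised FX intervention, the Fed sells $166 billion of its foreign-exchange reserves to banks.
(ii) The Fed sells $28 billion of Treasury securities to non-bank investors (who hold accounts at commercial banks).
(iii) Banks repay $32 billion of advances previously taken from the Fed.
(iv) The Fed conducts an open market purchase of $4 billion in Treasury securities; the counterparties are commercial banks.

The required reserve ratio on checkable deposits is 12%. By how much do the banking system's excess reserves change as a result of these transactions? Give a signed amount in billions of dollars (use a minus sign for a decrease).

-$218.64 billion

FX sale $166 billion: reserves −$166B, deposits 0.
Asset sale (to non-banks) $28 billion: reserves −$28B, deposits −$28B.
Discount-window repayment $32 billion: reserves −$32B, deposits 0.
OMO purchase (from banks) $4 billion: reserves +$4B, deposits 0.
Totals: Δreserves = −$222B, Δdeposits = −$28B.
Δrequired reserves = 12% × −$28B = −$3.36B.
Δexcess reserves = Δreserves − Δrequired = −$222B − (−$3.36B) = -$218.64 billion.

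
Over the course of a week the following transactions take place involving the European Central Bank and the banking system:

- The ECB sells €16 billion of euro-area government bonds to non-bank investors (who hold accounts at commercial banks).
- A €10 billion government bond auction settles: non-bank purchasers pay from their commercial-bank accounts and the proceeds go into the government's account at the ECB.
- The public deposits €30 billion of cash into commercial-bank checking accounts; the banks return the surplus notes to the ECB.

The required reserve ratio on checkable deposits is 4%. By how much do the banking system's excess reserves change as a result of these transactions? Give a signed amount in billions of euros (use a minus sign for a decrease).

+€3.84 billion

Asset sale (to non-banks) €16 billion: reserves −€16B, deposits −€16B.
Government account inflow €10 billion: reserves −€10B, deposits −€10B.
Currency deposit €30 billion: reserves +€30B, deposits +€30B.
Totals: Δreserves = +€4B, Δdeposits = +€4B.
Δrequired reserves = 4% × +€4B = +€0.16B.
Δexcess reserves = Δreserves − Δrequired = +€4B − (+€0.16B) = +€3.84 billion.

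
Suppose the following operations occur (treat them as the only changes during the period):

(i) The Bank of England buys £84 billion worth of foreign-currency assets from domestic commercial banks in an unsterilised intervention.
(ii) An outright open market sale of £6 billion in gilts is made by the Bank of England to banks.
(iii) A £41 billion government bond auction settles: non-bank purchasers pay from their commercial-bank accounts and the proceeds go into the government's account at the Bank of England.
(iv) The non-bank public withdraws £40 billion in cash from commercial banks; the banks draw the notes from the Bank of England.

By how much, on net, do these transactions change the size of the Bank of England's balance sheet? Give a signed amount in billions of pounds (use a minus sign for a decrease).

FX purchase £84 billion: a Bank of England asset is acquired → +£84B.
OMO sale (to banks) £6 billion: a Bank of England asset is shed → −£6B.
Government account inflow £41 billion: only the composition of liabilities changes → 0.
Currency withdrawal £40 billion: only the composition of liabilities changes → 0.
Net: 84 − 6 + 0 + 0 = +£78 billion.

+£78 billion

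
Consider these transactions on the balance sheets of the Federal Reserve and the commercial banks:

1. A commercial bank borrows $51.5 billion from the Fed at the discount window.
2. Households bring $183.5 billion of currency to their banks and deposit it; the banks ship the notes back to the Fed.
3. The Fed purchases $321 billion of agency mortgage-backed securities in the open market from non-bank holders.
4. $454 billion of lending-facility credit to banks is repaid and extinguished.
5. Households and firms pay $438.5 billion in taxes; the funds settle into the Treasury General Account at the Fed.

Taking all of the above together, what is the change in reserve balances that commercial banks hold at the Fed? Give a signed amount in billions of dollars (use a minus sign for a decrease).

-$336.5 billion

Fed balance sheet:
  Assets:      Securities +$321B, Loans to banks −$402.5B
  Liabilities: Bank reserves −$336.5B, Currency in circulation −$183.5B, Government deposits +$438.5B
Commercial banking system:
  Assets:      Reserves at CB −$336.5B
  Liabilities: Checkable deposits +$66B, Borrowings from CB −$402.5B
So the change in reserve balances that commercial banks hold at the Fed is -$336.5 billion.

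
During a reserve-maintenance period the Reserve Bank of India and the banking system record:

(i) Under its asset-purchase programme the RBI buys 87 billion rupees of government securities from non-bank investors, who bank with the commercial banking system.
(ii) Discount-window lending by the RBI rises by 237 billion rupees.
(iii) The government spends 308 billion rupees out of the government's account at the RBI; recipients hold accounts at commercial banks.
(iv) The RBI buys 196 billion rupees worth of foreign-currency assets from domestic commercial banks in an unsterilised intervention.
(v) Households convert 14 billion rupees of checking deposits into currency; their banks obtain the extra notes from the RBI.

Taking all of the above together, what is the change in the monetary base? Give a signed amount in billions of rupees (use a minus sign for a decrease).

+828 billion

Asset purchase (from non-banks) 87 billion rupees: RBI balance sheet expands → +87B.
Discount-window loan 237 billion rupees: RBI balance sheet expands → +237B.
Government spending 308 billion rupees: a non-base liability converts back to reserves → +308B.
FX purchase 196 billion rupees: RBI balance sheet expands → +196B.
Currency withdrawal 14 billion rupees: just a shift between currency and reserves — both are base money → 0.
Net: 87 + 237 + 308 + 196 + 0 = +828 billion.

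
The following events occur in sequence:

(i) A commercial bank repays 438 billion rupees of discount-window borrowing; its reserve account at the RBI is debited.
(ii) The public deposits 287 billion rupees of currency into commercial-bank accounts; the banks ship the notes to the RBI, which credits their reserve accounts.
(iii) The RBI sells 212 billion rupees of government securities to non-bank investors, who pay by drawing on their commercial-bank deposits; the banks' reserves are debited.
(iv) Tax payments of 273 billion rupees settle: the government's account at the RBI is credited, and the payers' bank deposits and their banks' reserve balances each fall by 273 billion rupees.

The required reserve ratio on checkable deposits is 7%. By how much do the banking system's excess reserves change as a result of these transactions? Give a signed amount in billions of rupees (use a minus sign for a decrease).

-622.14 billion

Discount-window repayment 438 billion rupees: reserves −438B, deposits 0.
Currency deposit 287 billion rupees: reserves +287B, deposits +287B.
Asset sale (to non-banks) 212 billion rupees: reserves −212B, deposits −212B.
Government account inflow 273 billion rupees: reserves −273B, deposits −273B.
Totals: Δreserves = −636B, Δdeposits = −198B.
Δrequired reserves = 7% × −198B = −13.86B.
Δexcess reserves = Δreserves − Δrequired = −636B − (−13.86B) = -622.14 billion.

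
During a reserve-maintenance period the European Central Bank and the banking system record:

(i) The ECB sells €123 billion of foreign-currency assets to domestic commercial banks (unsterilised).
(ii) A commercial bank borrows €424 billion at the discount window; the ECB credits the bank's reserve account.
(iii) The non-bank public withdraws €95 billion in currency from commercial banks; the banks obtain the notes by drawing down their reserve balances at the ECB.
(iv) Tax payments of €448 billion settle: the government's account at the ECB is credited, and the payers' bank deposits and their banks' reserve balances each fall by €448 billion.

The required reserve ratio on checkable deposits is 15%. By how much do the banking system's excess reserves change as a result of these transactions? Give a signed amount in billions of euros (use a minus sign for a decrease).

-€160.55 billion

FX sale €123 billion: reserves −€123B, deposits 0.
Discount-window loan €424 billion: reserves +€424B, deposits 0.
Currency withdrawal €95 billion: reserves −€95B, deposits −€95B.
Government account inflow €448 billion: reserves −€448B, deposits −€448B.
Totals: Δreserves = −€242B, Δdeposits = −€543B.
Δrequired reserves = 15% × −€543B = −€81.45B.
Δexcess reserves = Δreserves − Δrequired = −€242B − (−€81.45B) = -€160.55 billion.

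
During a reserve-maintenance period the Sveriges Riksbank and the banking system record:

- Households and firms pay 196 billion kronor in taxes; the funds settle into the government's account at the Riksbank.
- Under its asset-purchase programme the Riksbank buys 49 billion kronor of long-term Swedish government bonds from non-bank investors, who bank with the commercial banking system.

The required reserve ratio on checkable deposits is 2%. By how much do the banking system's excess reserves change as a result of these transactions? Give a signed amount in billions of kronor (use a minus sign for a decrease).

Government account inflow 196 billion kronor: reserves −196B, deposits −196B.
Asset purchase (from non-banks) 49 billion kronor: reserves +49B, deposits +49B.
Totals: Δreserves = −147B, Δdeposits = −147B.
Δrequired reserves = 2% × −147B = −2.94B.
Δexcess reserves = Δreserves − Δrequired = −147B − (−2.94B) = -144.06 billion.

-144.06 billion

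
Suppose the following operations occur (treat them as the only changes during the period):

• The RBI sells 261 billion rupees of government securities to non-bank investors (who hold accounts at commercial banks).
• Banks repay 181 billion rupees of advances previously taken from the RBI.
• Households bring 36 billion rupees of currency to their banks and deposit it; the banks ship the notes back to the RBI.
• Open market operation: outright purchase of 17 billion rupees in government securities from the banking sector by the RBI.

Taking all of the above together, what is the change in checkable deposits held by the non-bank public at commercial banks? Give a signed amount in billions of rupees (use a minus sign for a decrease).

-225 billion

RBI balance sheet:
  Assets:      Securities −244B, Loans to banks −181B
  Liabilities: Bank reserves −389B, Currency in circulation −36B
Commercial banking system:
  Assets:      Reserves at CB −389B, Securities −17B
  Liabilities: Checkable deposits −225B, Borrowings from CB −181B
So the change in checkable deposits held by the non-bank public at commercial banks is -225 billion.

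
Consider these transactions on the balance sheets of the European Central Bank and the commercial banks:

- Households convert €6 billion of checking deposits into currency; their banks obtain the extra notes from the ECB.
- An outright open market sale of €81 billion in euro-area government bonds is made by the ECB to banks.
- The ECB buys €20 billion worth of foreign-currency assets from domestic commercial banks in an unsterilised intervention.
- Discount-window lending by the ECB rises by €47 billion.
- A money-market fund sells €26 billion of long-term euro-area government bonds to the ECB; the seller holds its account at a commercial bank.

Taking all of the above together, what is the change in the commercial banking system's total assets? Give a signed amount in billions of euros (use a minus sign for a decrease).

+€67 billion

Currency withdrawal €6 billion: bank balance sheets shrink → −€6B.
OMO sale (to banks) €81 billion: just an asset swap on bank balance sheets → 0.
FX purchase €20 billion: just an asset swap on bank balance sheets → 0.
Discount-window loan €47 billion: bank balance sheets expand → +€47B.
Asset purchase (from non-banks) €26 billion: bank balance sheets expand → +€26B.
Net: −6 + 0 + 0 + 47 + 26 = +€67 billion.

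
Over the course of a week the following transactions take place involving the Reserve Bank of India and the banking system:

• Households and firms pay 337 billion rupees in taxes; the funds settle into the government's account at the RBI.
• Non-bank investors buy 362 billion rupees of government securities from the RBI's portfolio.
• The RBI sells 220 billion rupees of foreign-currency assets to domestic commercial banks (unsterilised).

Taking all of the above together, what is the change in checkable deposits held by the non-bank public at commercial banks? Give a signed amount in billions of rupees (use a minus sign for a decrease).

Government account inflow 337 billion rupees: non-bank counterparties' bank balances fall → −337B.
Asset sale (to non-banks) 362 billion rupees: non-bank counterparties' bank balances fall → −362B.
FX sale 220 billion rupees: the counterparty is a bank, so public deposits are unchanged → 0.
Net: −337 − 362 + 0 = -699 billion.

-699 billion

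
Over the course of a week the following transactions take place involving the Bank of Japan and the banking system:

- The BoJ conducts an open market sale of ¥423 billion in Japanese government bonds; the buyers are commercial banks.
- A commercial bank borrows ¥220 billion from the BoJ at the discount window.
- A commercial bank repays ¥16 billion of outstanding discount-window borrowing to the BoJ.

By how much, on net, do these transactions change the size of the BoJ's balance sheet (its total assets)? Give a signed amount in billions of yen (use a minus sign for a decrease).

-¥219 billion

BoJ balance sheet:
  Assets:      Securities −¥423B, Loans to banks +¥204B
  Liabilities: Bank reserves −¥219B
Commercial banking system:
  Assets:      Reserves at CB −¥219B, Securities +¥423B
  Liabilities: Borrowings from CB +¥204B
Change in total BoJ assets = -¥219 billion.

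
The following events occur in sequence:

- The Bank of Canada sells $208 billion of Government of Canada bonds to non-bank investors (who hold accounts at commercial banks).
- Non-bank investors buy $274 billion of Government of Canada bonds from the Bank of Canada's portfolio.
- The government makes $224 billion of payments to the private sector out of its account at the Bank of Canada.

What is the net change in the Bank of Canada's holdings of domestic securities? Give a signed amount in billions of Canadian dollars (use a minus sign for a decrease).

Asset sale (to non-banks) $208 billion: securities removed from the Bank of Canada's portfolio → −$208B.
Asset sale (to non-banks) $274 billion: securities removed from the Bank of Canada's portfolio → −$274B.
Government spending $224 billion: the Bank of Canada's securities portfolio is untouched → 0.
Net: −208 − 274 + 0 = -$482 billion.

-$482 billion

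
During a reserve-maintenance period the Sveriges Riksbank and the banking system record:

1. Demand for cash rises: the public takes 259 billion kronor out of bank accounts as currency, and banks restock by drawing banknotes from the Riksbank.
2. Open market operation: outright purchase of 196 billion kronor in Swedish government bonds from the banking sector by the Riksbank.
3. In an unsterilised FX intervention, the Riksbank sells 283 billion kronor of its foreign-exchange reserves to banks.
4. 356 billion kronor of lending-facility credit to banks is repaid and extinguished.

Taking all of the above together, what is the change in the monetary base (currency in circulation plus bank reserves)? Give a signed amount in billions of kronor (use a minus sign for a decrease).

-443 billion

Riksbank balance sheet:
  Assets:      Securities +196B, Loans to banks −356B, Foreign assets −283B
  Liabilities: Bank reserves −702B, Currency in circulation +259B
Monetary base = currency + reserves: +259B + (−702B) = -443 billion.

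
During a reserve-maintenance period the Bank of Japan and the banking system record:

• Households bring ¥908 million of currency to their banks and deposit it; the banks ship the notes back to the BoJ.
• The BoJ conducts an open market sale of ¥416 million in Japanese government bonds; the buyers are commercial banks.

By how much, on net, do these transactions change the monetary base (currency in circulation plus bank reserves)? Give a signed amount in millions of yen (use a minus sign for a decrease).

Currency deposit ¥908 million: just a shift between currency and reserves — both are base money → 0.
OMO sale (to banks) ¥416 million: BoJ balance sheet contracts → −¥416M.
Net: 0 − 416 = -¥416 million.

-¥416 million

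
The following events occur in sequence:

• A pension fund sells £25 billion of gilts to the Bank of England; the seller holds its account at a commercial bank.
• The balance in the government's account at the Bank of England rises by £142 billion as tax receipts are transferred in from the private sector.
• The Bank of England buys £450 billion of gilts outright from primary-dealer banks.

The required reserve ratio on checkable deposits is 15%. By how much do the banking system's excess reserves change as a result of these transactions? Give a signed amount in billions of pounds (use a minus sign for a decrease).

Asset purchase (from non-banks) £25 billion: reserves +£25B, deposits +£25B.
Government account inflow £142 billion: reserves −£142B, deposits −£142B.
OMO purchase (from banks) £450 billion: reserves +£450B, deposits 0.
Totals: Δreserves = +£333B, Δdeposits = −£117B.
Δrequired reserves = 15% × −£117B = −£17.55B.
Δexcess reserves = Δreserves − Δrequired = +£333B − (−£17.55B) = +£350.55 billion.

+£350.55 billion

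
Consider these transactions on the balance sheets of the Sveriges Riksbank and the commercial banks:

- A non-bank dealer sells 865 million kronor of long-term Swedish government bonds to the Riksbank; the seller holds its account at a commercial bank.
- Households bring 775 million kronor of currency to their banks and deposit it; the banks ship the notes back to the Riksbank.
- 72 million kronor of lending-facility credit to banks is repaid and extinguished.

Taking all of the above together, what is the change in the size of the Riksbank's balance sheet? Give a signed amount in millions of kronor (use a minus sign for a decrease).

Riksbank balance sheet:
  Assets:      Securities +865M, Loans to banks −72M
  Liabilities: Bank reserves +1568M, Currency in circulation −775M
Change in total Riksbank assets = +793 million.

+793 million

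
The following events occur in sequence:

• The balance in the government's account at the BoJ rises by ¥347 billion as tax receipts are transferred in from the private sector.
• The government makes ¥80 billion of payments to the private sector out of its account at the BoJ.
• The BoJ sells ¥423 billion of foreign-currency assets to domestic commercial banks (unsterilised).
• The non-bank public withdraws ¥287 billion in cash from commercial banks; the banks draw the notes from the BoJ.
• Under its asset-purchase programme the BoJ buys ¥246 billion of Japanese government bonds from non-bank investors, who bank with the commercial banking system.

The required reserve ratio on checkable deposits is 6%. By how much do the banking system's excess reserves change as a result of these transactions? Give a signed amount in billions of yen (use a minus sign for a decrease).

Government account inflow ¥347 billion: reserves −¥347B, deposits −¥347B.
Government spending ¥80 billion: reserves +¥80B, deposits +¥80B.
FX sale ¥423 billion: reserves −¥423B, deposits 0.
Currency withdrawal ¥287 billion: reserves −¥287B, deposits −¥287B.
Asset purchase (from non-banks) ¥246 billion: reserves +¥246B, deposits +¥246B.
Totals: Δreserves = −¥731B, Δdeposits = −¥308B.
Δrequired reserves = 6% × −¥308B = −¥18.48B.
Δexcess reserves = Δreserves − Δrequired = −¥731B − (−¥18.48B) = -¥712.52 billion.

-¥712.52 billion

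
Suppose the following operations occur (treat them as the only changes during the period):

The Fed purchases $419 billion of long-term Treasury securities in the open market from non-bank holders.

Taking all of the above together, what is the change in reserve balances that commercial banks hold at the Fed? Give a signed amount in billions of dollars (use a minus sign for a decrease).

Asset purchase (from non-banks) $419 billion: the Fed pays by crediting reserve accounts → +$419B.

+$419 billion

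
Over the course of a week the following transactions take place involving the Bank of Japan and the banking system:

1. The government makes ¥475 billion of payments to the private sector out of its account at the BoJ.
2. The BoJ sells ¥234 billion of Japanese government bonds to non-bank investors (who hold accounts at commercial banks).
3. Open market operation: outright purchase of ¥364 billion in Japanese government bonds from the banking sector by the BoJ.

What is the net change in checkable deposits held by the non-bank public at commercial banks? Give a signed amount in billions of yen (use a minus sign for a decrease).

Government spending ¥475 billion: non-bank counterparties' bank balances rise → +¥475B.
Asset sale (to non-banks) ¥234 billion: non-bank counterparties' bank balances fall → −¥234B.
OMO purchase (from banks) ¥364 billion: the counterparty is a bank, so public deposits are unchanged → 0.
Net: 475 − 234 + 0 = +¥241 billion.

+¥241 billion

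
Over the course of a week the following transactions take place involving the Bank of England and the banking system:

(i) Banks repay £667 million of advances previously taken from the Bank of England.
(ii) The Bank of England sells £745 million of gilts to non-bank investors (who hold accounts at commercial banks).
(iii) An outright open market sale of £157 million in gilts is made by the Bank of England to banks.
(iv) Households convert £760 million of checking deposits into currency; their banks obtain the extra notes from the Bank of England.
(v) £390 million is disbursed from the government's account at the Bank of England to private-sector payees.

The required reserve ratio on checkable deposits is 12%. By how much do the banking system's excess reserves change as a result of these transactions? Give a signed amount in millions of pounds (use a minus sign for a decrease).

-£1805.2 million

Discount-window repayment £667 million: reserves −£667M, deposits 0.
Asset sale (to non-banks) £745 million: reserves −£745M, deposits −£745M.
OMO sale (to banks) £157 million: reserves −£157M, deposits 0.
Currency withdrawal £760 million: reserves −£760M, deposits −£760M.
Government spending £390 million: reserves +£390M, deposits +£390M.
Totals: Δreserves = −£1939M, Δdeposits = −£1115M.
Δrequired reserves = 12% × −£1115M = −£133.8M.
Δexcess reserves = Δreserves − Δrequired = −£1939M − (−£133.8M) = -£1805.2 million.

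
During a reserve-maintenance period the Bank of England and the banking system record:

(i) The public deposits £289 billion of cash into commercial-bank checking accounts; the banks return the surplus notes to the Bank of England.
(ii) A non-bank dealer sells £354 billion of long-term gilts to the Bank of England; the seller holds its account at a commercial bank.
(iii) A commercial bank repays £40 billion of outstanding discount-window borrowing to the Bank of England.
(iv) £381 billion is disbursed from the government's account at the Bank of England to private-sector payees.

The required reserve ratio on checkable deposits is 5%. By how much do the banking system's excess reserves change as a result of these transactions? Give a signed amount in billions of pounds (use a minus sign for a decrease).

Currency deposit £289 billion: reserves +£289B, deposits +£289B.
Asset purchase (from non-banks) £354 billion: reserves +£354B, deposits +£354B.
Discount-window repayment £40 billion: reserves −£40B, deposits 0.
Government spending £381 billion: reserves +£381B, deposits +£381B.
Totals: Δreserves = +£984B, Δdeposits = +£1024B.
Δrequired reserves = 5% × +£1024B = +£51.2B.
Δexcess reserves = Δreserves − Δrequired = +£984B − (+£51.2B) = +£932.8 billion.

+£932.8 billion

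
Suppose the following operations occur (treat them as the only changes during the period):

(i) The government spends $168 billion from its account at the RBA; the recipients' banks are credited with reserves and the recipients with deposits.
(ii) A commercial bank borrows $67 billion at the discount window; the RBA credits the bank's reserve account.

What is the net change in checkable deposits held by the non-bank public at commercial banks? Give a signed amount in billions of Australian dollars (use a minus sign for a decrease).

+$168 billion

Government spending $168 billion: non-bank counterparties' bank balances rise → +$168B.
Discount-window loan $67 billion: the counterparty is a bank, so public deposits are unchanged → 0.
Net: 168 + 0 = +$168 billion.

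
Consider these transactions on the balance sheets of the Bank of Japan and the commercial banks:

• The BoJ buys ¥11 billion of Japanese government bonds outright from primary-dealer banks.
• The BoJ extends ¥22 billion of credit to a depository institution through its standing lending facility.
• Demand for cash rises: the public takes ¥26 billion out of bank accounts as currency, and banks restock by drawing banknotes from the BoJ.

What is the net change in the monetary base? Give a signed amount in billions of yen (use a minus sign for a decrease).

OMO purchase (from banks) ¥11 billion: BoJ balance sheet expands → +¥11B.
Discount-window loan ¥22 billion: BoJ balance sheet expands → +¥22B.
Currency withdrawal ¥26 billion: just a shift between currency and reserves — both are base money → 0.
Net: 11 + 22 + 0 = +¥33 billion.

+¥33 billion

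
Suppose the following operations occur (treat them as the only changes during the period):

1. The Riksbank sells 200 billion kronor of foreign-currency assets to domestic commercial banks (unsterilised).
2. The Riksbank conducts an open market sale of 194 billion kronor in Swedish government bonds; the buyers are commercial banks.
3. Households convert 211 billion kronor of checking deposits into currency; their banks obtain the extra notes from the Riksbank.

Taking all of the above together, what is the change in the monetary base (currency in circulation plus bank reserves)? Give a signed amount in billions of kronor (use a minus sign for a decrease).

Riksbank balance sheet:
  Assets:      Securities −194B, Foreign assets −200B
  Liabilities: Bank reserves −605B, Currency in circulation +211B
Monetary base = currency + reserves: +211B + (−605B) = -394 billion.

-394 billion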